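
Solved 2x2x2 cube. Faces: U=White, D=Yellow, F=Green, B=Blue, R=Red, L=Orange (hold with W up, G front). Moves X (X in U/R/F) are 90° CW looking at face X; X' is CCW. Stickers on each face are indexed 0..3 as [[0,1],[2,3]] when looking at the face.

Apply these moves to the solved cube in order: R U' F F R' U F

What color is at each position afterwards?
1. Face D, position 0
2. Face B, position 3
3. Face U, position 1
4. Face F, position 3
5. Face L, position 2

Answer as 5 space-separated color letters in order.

After move 1 (R): R=RRRR U=WGWG F=GYGY D=YBYB B=WBWB
After move 2 (U'): U=GGWW F=OOGY R=GYRR B=RRWB L=WBOO
After move 3 (F): F=GOYO U=GGOB R=WYWR D=RGYB L=WYOB
After move 4 (F): F=YGOO U=GGBY R=OYBR D=WWYB L=WROG
After move 5 (R'): R=YROB U=GWBR F=YGOY D=WGYO B=BRWB
After move 6 (U): U=BGRW F=YROY R=BROB B=WRWB L=YGOG
After move 7 (F): F=OYYR U=BGGG R=RRWB D=OBYO L=YWOG
Query 1: D[0] = O
Query 2: B[3] = B
Query 3: U[1] = G
Query 4: F[3] = R
Query 5: L[2] = O

Answer: O B G R O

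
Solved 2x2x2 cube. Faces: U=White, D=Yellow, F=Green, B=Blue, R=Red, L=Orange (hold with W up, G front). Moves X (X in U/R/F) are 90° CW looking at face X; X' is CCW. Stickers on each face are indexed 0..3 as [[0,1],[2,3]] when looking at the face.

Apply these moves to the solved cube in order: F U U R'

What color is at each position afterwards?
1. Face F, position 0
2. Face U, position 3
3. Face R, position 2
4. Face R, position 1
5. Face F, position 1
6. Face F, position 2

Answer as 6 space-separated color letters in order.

After move 1 (F): F=GGGG U=WWOO R=WRWR D=RRYY L=OYOY
After move 2 (U): U=OWOW F=WRGG R=BBWR B=OYBB L=GGOY
After move 3 (U): U=OOWW F=BBGG R=OYWR B=GGBB L=WROY
After move 4 (R'): R=YROW U=OBWG F=BOGW D=RBYG B=YGRB
Query 1: F[0] = B
Query 2: U[3] = G
Query 3: R[2] = O
Query 4: R[1] = R
Query 5: F[1] = O
Query 6: F[2] = G

Answer: B G O R O G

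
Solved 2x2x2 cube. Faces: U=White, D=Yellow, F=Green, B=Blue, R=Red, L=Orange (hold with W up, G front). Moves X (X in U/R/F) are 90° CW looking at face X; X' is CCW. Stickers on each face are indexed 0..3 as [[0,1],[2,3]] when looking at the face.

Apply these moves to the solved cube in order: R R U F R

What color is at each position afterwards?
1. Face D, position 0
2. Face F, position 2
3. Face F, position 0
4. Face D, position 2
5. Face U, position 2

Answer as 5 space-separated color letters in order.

Answer: R B G Y O

Derivation:
After move 1 (R): R=RRRR U=WGWG F=GYGY D=YBYB B=WBWB
After move 2 (R): R=RRRR U=WYWY F=GBGB D=YWYW B=GBGB
After move 3 (U): U=WWYY F=RRGB R=GBRR B=OOGB L=GBOO
After move 4 (F): F=GRBR U=WWOB R=YBYR D=RGYW L=GYOW
After move 5 (R): R=YYRB U=WROR F=GGBW D=RGYO B=BOWB
Query 1: D[0] = R
Query 2: F[2] = B
Query 3: F[0] = G
Query 4: D[2] = Y
Query 5: U[2] = O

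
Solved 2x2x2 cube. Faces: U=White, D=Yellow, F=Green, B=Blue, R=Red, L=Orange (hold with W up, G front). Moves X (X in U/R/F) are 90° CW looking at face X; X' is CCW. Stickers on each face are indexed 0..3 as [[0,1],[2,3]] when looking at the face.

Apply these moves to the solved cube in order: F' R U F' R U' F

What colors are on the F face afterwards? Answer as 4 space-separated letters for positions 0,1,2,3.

Answer: Y G B G

Derivation:
After move 1 (F'): F=GGGG U=WWRR R=YRYR D=OOYY L=OWOW
After move 2 (R): R=YYRR U=WGRG F=GOGY D=OBYB B=RBWB
After move 3 (U): U=RWGG F=YYGY R=RBRR B=OWWB L=GOOW
After move 4 (F'): F=YYYG U=RWRR R=BBOR D=OWYB L=GGOG
After move 5 (R): R=OBRB U=RYRG F=YWYB D=OWYO B=RWWB
After move 6 (U'): U=YGRR F=GGYB R=YWRB B=OBWB L=RWOG
After move 7 (F): F=YGBG U=YGGW R=RWRB D=RYYO L=ROOW
Query: F face = YGBG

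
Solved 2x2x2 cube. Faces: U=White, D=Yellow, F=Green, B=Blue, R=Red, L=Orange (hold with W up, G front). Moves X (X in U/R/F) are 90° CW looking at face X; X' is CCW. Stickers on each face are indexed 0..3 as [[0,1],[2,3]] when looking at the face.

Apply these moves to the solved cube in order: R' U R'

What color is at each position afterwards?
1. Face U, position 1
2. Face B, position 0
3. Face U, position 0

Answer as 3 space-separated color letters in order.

Answer: Y G W

Derivation:
After move 1 (R'): R=RRRR U=WBWB F=GWGW D=YGYG B=YBYB
After move 2 (U): U=WWBB F=RRGW R=YBRR B=OOYB L=GWOO
After move 3 (R'): R=BRYR U=WYBO F=RWGB D=YRYW B=GOGB
Query 1: U[1] = Y
Query 2: B[0] = G
Query 3: U[0] = W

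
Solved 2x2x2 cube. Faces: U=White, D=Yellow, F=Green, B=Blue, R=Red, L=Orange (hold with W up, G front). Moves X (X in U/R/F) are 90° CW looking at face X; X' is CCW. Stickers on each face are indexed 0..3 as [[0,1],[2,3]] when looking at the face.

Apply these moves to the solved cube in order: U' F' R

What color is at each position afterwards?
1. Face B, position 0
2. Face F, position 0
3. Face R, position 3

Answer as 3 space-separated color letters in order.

Answer: R O G

Derivation:
After move 1 (U'): U=WWWW F=OOGG R=GGRR B=RRBB L=BBOO
After move 2 (F'): F=OGOG U=WWGR R=YGYR D=BOYY L=BWOW
After move 3 (R): R=YYRG U=WGGG F=OOOY D=BBYR B=RRWB
Query 1: B[0] = R
Query 2: F[0] = O
Query 3: R[3] = G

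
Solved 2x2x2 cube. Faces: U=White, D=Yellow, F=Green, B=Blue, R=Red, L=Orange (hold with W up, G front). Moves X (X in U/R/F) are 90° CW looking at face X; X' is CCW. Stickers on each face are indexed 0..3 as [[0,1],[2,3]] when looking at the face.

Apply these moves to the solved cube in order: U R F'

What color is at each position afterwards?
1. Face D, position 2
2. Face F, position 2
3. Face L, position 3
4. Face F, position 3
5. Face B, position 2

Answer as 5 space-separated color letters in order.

Answer: Y R W G W

Derivation:
After move 1 (U): U=WWWW F=RRGG R=BBRR B=OOBB L=GGOO
After move 2 (R): R=RBRB U=WRWG F=RYGY D=YBYO B=WOWB
After move 3 (F'): F=YYRG U=WRRR R=BBYB D=GOYO L=GGOW
Query 1: D[2] = Y
Query 2: F[2] = R
Query 3: L[3] = W
Query 4: F[3] = G
Query 5: B[2] = W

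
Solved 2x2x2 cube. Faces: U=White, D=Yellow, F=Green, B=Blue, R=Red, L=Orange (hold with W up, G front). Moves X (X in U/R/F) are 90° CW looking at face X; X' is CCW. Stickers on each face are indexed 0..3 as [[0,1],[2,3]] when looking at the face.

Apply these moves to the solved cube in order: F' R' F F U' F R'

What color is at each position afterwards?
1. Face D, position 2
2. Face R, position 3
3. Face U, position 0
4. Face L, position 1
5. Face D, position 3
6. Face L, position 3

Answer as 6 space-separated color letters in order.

Answer: Y G B B Y R

Derivation:
After move 1 (F'): F=GGGG U=WWRR R=YRYR D=OOYY L=OWOW
After move 2 (R'): R=RRYY U=WBRB F=GWGR D=OGYG B=YBOB
After move 3 (F): F=GGRW U=WBWW R=RRBY D=YRYG L=OOOG
After move 4 (F): F=RGWG U=WBGO R=WRWY D=BRYG L=OYOR
After move 5 (U'): U=BOWG F=OYWG R=RGWY B=WROB L=YBOR
After move 6 (F): F=WOGY U=BORB R=WGGY D=WRYG L=YBOR
After move 7 (R'): R=GYWG U=BORW F=WOGB D=WOYY B=GRRB
Query 1: D[2] = Y
Query 2: R[3] = G
Query 3: U[0] = B
Query 4: L[1] = B
Query 5: D[3] = Y
Query 6: L[3] = R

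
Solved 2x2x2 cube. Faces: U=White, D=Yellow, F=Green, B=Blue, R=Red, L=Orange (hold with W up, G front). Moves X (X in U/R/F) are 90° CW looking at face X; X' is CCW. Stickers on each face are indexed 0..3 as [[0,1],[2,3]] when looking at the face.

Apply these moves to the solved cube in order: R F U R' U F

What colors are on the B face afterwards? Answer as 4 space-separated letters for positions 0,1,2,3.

Answer: G G R B

Derivation:
After move 1 (R): R=RRRR U=WGWG F=GYGY D=YBYB B=WBWB
After move 2 (F): F=GGYY U=WGOO R=WRGR D=RRYB L=OYOB
After move 3 (U): U=OWOG F=WRYY R=WBGR B=OYWB L=GGOB
After move 4 (R'): R=BRWG U=OWOO F=WWYG D=RRYY B=BYRB
After move 5 (U): U=OOOW F=BRYG R=BYWG B=GGRB L=WWOB
After move 6 (F): F=YBGR U=OOBW R=OYWG D=WBYY L=WROR
Query: B face = GGRB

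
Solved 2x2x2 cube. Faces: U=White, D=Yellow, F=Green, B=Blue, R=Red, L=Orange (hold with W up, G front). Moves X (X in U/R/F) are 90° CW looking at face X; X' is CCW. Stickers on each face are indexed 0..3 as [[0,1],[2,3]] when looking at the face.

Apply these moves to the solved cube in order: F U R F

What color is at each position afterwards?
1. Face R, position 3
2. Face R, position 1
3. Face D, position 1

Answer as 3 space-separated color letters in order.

After move 1 (F): F=GGGG U=WWOO R=WRWR D=RRYY L=OYOY
After move 2 (U): U=OWOW F=WRGG R=BBWR B=OYBB L=GGOY
After move 3 (R): R=WBRB U=OROG F=WRGY D=RBYO B=WYWB
After move 4 (F): F=GWYR U=ORYG R=OBGB D=RWYO L=GROB
Query 1: R[3] = B
Query 2: R[1] = B
Query 3: D[1] = W

Answer: B B W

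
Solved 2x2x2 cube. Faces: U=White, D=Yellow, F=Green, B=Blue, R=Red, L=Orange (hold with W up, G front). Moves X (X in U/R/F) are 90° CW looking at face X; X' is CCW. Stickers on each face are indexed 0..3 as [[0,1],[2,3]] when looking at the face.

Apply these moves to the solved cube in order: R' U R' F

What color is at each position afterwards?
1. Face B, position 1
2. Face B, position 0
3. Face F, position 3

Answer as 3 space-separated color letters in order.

Answer: O G W

Derivation:
After move 1 (R'): R=RRRR U=WBWB F=GWGW D=YGYG B=YBYB
After move 2 (U): U=WWBB F=RRGW R=YBRR B=OOYB L=GWOO
After move 3 (R'): R=BRYR U=WYBO F=RWGB D=YRYW B=GOGB
After move 4 (F): F=GRBW U=WYOW R=BROR D=YBYW L=GYOR
Query 1: B[1] = O
Query 2: B[0] = G
Query 3: F[3] = W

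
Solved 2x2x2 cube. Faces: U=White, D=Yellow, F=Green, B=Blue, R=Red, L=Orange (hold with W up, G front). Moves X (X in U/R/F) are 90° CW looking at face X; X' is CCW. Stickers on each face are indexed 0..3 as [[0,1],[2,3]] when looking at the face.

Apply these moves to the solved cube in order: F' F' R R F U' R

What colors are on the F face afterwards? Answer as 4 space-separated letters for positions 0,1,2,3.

After move 1 (F'): F=GGGG U=WWRR R=YRYR D=OOYY L=OWOW
After move 2 (F'): F=GGGG U=WWYY R=OROR D=WWYY L=OROR
After move 3 (R): R=OORR U=WGYG F=GWGY D=WBYB B=YBWB
After move 4 (R): R=RORO U=WWYY F=GBGB D=WWYY B=GBGB
After move 5 (F): F=GGBB U=WWRR R=YOYO D=RRYY L=OWOW
After move 6 (U'): U=WRWR F=OWBB R=GGYO B=YOGB L=GBOW
After move 7 (R): R=YGOG U=WWWB F=ORBY D=RGYY B=RORB
Query: F face = ORBY

Answer: O R B Y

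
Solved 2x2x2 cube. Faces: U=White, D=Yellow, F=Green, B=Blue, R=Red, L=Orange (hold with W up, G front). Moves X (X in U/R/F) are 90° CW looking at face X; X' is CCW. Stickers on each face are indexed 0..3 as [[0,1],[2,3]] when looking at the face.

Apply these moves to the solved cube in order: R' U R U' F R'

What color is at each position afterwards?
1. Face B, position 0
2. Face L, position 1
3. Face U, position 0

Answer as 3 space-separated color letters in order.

Answer: O Y R

Derivation:
After move 1 (R'): R=RRRR U=WBWB F=GWGW D=YGYG B=YBYB
After move 2 (U): U=WWBB F=RRGW R=YBRR B=OOYB L=GWOO
After move 3 (R): R=RYRB U=WRBW F=RGGG D=YYYO B=BOWB
After move 4 (U'): U=RWWB F=GWGG R=RGRB B=RYWB L=BOOO
After move 5 (F): F=GGGW U=RWOO R=WGBB D=RRYO L=BYOY
After move 6 (R'): R=GBWB U=RWOR F=GWGO D=RGYW B=OYRB
Query 1: B[0] = O
Query 2: L[1] = Y
Query 3: U[0] = R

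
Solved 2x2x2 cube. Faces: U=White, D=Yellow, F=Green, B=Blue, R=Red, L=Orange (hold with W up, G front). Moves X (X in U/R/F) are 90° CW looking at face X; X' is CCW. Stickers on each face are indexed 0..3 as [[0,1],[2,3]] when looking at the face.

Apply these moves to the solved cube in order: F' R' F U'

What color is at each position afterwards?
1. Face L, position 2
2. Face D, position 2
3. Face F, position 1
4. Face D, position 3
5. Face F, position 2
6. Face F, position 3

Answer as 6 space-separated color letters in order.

After move 1 (F'): F=GGGG U=WWRR R=YRYR D=OOYY L=OWOW
After move 2 (R'): R=RRYY U=WBRB F=GWGR D=OGYG B=YBOB
After move 3 (F): F=GGRW U=WBWW R=RRBY D=YRYG L=OOOG
After move 4 (U'): U=BWWW F=OORW R=GGBY B=RROB L=YBOG
Query 1: L[2] = O
Query 2: D[2] = Y
Query 3: F[1] = O
Query 4: D[3] = G
Query 5: F[2] = R
Query 6: F[3] = W

Answer: O Y O G R W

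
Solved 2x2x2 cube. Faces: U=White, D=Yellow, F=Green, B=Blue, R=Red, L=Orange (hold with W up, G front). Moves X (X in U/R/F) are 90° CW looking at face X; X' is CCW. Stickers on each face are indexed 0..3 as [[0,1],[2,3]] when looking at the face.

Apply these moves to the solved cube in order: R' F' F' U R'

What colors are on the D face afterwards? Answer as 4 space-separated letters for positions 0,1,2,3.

After move 1 (R'): R=RRRR U=WBWB F=GWGW D=YGYG B=YBYB
After move 2 (F'): F=WWGG U=WBRR R=GRYR D=OOYG L=OBOW
After move 3 (F'): F=WGWG U=WBGY R=OROR D=BWYG L=OROR
After move 4 (U): U=GWYB F=ORWG R=YBOR B=ORYB L=WGOR
After move 5 (R'): R=BRYO U=GYYO F=OWWB D=BRYG B=GRWB
Query: D face = BRYG

Answer: B R Y G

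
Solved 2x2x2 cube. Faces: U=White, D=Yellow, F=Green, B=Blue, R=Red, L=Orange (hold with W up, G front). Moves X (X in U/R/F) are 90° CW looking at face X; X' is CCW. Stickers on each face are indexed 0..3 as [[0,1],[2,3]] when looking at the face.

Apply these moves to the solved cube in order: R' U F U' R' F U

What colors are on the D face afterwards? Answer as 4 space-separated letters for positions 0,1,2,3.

After move 1 (R'): R=RRRR U=WBWB F=GWGW D=YGYG B=YBYB
After move 2 (U): U=WWBB F=RRGW R=YBRR B=OOYB L=GWOO
After move 3 (F): F=GRWR U=WWOW R=BBBR D=RYYG L=GYOG
After move 4 (U'): U=WWWO F=GYWR R=GRBR B=BBYB L=OOOG
After move 5 (R'): R=RRGB U=WYWB F=GWWO D=RYYR B=GBYB
After move 6 (F): F=WGOW U=WYGO R=WRBB D=GRYR L=OROY
After move 7 (U): U=GWOY F=WROW R=GBBB B=ORYB L=WGOY
Query: D face = GRYR

Answer: G R Y R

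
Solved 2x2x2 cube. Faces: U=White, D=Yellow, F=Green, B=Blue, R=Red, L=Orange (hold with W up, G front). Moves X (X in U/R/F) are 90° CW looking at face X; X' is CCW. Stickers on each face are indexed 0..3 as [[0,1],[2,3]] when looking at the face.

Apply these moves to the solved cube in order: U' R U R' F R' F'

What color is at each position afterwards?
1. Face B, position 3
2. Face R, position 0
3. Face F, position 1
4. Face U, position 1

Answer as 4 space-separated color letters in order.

Answer: B R Y B

Derivation:
After move 1 (U'): U=WWWW F=OOGG R=GGRR B=RRBB L=BBOO
After move 2 (R): R=RGRG U=WOWG F=OYGY D=YBYR B=WRWB
After move 3 (U): U=WWGO F=RGGY R=WRRG B=BBWB L=OYOO
After move 4 (R'): R=RGWR U=WWGB F=RWGO D=YGYY B=RBBB
After move 5 (F): F=GROW U=WWOY R=GGBR D=WRYY L=OYOG
After move 6 (R'): R=GRGB U=WBOR F=GWOY D=WRYW B=YBRB
After move 7 (F'): F=WYGO U=WBGG R=RRWB D=YGYW L=OROO
Query 1: B[3] = B
Query 2: R[0] = R
Query 3: F[1] = Y
Query 4: U[1] = B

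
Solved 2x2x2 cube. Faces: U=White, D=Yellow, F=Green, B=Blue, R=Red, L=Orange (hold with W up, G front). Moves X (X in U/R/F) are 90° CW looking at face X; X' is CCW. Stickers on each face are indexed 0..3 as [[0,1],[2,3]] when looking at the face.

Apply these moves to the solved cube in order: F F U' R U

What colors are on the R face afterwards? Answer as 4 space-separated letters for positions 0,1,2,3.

Answer: Y R R G

Derivation:
After move 1 (F): F=GGGG U=WWOO R=WRWR D=RRYY L=OYOY
After move 2 (F): F=GGGG U=WWYY R=OROR D=WWYY L=OROR
After move 3 (U'): U=WYWY F=ORGG R=GGOR B=ORBB L=BBOR
After move 4 (R): R=OGRG U=WRWG F=OWGY D=WBYO B=YRYB
After move 5 (U): U=WWGR F=OGGY R=YRRG B=BBYB L=OWOR
Query: R face = YRRG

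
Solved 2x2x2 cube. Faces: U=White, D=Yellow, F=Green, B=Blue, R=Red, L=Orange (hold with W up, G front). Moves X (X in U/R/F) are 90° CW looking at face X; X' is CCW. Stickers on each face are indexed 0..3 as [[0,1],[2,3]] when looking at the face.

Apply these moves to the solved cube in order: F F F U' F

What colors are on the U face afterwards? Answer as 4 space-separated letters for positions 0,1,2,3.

After move 1 (F): F=GGGG U=WWOO R=WRWR D=RRYY L=OYOY
After move 2 (F): F=GGGG U=WWYY R=OROR D=WWYY L=OROR
After move 3 (F): F=GGGG U=WWRR R=YRYR D=OOYY L=OWOW
After move 4 (U'): U=WRWR F=OWGG R=GGYR B=YRBB L=BBOW
After move 5 (F): F=GOGW U=WRWB R=WGRR D=YGYY L=BOOO
Query: U face = WRWB

Answer: W R W B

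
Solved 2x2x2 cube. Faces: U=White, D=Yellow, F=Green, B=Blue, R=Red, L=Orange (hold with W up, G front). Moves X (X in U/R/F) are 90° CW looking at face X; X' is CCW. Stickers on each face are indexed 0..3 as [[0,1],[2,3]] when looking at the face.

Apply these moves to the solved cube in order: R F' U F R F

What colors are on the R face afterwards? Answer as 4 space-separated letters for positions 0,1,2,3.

After move 1 (R): R=RRRR U=WGWG F=GYGY D=YBYB B=WBWB
After move 2 (F'): F=YYGG U=WGRR R=BRYR D=OOYB L=OGOW
After move 3 (U): U=RWRG F=BRGG R=WBYR B=OGWB L=YYOW
After move 4 (F): F=GBGR U=RWWY R=RBGR D=YWYB L=YOOO
After move 5 (R): R=GRRB U=RBWR F=GWGB D=YWYO B=YGWB
After move 6 (F): F=GGBW U=RBOO R=WRRB D=RGYO L=YYOW
Query: R face = WRRB

Answer: W R R B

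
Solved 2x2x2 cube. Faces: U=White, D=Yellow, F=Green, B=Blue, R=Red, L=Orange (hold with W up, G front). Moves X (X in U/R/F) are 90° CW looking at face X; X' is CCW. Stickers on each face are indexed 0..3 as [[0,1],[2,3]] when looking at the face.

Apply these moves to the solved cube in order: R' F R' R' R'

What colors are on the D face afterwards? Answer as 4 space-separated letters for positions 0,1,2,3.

After move 1 (R'): R=RRRR U=WBWB F=GWGW D=YGYG B=YBYB
After move 2 (F): F=GGWW U=WBOO R=WRBR D=RRYG L=OYOG
After move 3 (R'): R=RRWB U=WYOY F=GBWO D=RGYW B=GBRB
After move 4 (R'): R=RBRW U=WROG F=GYWY D=RBYO B=WBGB
After move 5 (R'): R=BWRR U=WGOW F=GRWG D=RYYY B=OBBB
Query: D face = RYYY

Answer: R Y Y Y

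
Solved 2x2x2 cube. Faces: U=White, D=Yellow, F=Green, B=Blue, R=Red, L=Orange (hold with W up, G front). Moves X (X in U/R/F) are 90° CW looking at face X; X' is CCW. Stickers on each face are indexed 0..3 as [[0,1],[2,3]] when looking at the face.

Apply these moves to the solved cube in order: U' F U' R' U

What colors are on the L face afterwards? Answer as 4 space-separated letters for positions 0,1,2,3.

Answer: B B O Y

Derivation:
After move 1 (U'): U=WWWW F=OOGG R=GGRR B=RRBB L=BBOO
After move 2 (F): F=GOGO U=WWOB R=WGWR D=RGYY L=BYOY
After move 3 (U'): U=WBWO F=BYGO R=GOWR B=WGBB L=RROY
After move 4 (R'): R=ORGW U=WBWW F=BBGO D=RYYO B=YGGB
After move 5 (U): U=WWWB F=ORGO R=YGGW B=RRGB L=BBOY
Query: L face = BBOY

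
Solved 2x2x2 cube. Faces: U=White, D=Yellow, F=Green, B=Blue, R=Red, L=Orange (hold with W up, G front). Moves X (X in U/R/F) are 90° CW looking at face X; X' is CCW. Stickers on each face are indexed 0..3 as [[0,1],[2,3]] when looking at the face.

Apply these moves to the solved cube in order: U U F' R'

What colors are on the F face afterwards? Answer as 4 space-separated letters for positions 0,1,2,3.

Answer: B W B R

Derivation:
After move 1 (U): U=WWWW F=RRGG R=BBRR B=OOBB L=GGOO
After move 2 (U): U=WWWW F=BBGG R=OORR B=GGBB L=RROO
After move 3 (F'): F=BGBG U=WWOR R=YOYR D=ROYY L=RWOW
After move 4 (R'): R=ORYY U=WBOG F=BWBR D=RGYG B=YGOB
Query: F face = BWBR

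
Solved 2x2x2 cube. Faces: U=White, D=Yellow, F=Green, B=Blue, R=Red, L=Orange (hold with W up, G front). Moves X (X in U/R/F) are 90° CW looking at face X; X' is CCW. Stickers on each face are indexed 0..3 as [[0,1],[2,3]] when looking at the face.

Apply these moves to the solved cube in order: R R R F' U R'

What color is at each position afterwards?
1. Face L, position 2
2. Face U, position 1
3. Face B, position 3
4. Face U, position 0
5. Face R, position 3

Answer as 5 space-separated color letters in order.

After move 1 (R): R=RRRR U=WGWG F=GYGY D=YBYB B=WBWB
After move 2 (R): R=RRRR U=WYWY F=GBGB D=YWYW B=GBGB
After move 3 (R): R=RRRR U=WBWB F=GWGW D=YGYG B=YBYB
After move 4 (F'): F=WWGG U=WBRR R=GRYR D=OOYG L=OBOW
After move 5 (U): U=RWRB F=GRGG R=YBYR B=OBYB L=WWOW
After move 6 (R'): R=BRYY U=RYRO F=GWGB D=ORYG B=GBOB
Query 1: L[2] = O
Query 2: U[1] = Y
Query 3: B[3] = B
Query 4: U[0] = R
Query 5: R[3] = Y

Answer: O Y B R Y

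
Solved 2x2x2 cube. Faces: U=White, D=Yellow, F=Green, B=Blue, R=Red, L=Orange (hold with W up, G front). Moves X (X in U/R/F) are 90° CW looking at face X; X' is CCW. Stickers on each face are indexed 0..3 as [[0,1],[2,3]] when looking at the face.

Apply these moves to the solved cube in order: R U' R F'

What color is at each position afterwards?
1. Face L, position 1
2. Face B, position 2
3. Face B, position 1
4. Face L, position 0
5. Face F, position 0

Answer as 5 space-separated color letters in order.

After move 1 (R): R=RRRR U=WGWG F=GYGY D=YBYB B=WBWB
After move 2 (U'): U=GGWW F=OOGY R=GYRR B=RRWB L=WBOO
After move 3 (R): R=RGRY U=GOWY F=OBGB D=YWYR B=WRGB
After move 4 (F'): F=BBOG U=GORR R=WGYY D=BOYR L=WYOW
Query 1: L[1] = Y
Query 2: B[2] = G
Query 3: B[1] = R
Query 4: L[0] = W
Query 5: F[0] = B

Answer: Y G R W B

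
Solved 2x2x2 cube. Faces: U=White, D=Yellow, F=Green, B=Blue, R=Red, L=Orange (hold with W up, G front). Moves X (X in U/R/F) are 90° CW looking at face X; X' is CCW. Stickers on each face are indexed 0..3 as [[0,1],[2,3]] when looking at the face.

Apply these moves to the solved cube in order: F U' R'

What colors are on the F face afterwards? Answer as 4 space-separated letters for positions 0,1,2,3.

After move 1 (F): F=GGGG U=WWOO R=WRWR D=RRYY L=OYOY
After move 2 (U'): U=WOWO F=OYGG R=GGWR B=WRBB L=BBOY
After move 3 (R'): R=GRGW U=WBWW F=OOGO D=RYYG B=YRRB
Query: F face = OOGO

Answer: O O G O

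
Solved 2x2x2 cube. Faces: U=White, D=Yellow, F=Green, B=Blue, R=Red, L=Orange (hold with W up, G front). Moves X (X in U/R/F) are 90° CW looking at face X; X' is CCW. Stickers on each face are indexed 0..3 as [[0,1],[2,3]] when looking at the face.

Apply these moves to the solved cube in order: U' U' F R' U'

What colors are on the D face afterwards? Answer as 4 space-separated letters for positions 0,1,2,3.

After move 1 (U'): U=WWWW F=OOGG R=GGRR B=RRBB L=BBOO
After move 2 (U'): U=WWWW F=BBGG R=OORR B=GGBB L=RROO
After move 3 (F): F=GBGB U=WWOR R=WOWR D=ROYY L=RYOY
After move 4 (R'): R=ORWW U=WBOG F=GWGR D=RBYB B=YGOB
After move 5 (U'): U=BGWO F=RYGR R=GWWW B=OROB L=YGOY
Query: D face = RBYB

Answer: R B Y B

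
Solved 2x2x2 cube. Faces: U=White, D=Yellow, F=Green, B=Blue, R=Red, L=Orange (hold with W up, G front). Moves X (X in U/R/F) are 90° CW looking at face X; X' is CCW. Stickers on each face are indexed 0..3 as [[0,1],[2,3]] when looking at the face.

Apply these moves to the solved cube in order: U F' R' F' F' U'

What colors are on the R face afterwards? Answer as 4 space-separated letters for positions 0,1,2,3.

After move 1 (U): U=WWWW F=RRGG R=BBRR B=OOBB L=GGOO
After move 2 (F'): F=RGRG U=WWBR R=YBYR D=GOYY L=GWOW
After move 3 (R'): R=BRYY U=WBBO F=RWRR D=GGYG B=YOOB
After move 4 (F'): F=WRRR U=WBBY R=GRGY D=WWYG L=GOOB
After move 5 (F'): F=RRWR U=WBGG R=WRWY D=OBYG L=GYOB
After move 6 (U'): U=BGWG F=GYWR R=RRWY B=WROB L=YOOB
Query: R face = RRWY

Answer: R R W Y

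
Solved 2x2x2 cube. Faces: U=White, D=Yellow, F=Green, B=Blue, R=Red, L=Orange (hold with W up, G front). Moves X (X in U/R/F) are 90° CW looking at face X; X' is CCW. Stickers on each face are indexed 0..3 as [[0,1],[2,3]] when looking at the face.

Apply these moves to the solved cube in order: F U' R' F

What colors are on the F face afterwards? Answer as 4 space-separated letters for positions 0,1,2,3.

Answer: G O O O

Derivation:
After move 1 (F): F=GGGG U=WWOO R=WRWR D=RRYY L=OYOY
After move 2 (U'): U=WOWO F=OYGG R=GGWR B=WRBB L=BBOY
After move 3 (R'): R=GRGW U=WBWW F=OOGO D=RYYG B=YRRB
After move 4 (F): F=GOOO U=WBYB R=WRWW D=GGYG L=BROY
Query: F face = GOOO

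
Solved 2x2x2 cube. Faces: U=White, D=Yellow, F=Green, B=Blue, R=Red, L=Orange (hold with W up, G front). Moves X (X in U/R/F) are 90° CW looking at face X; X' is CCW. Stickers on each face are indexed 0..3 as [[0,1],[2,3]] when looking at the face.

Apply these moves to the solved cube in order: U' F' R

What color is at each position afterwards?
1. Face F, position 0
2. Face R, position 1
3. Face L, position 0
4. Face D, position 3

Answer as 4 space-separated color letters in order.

After move 1 (U'): U=WWWW F=OOGG R=GGRR B=RRBB L=BBOO
After move 2 (F'): F=OGOG U=WWGR R=YGYR D=BOYY L=BWOW
After move 3 (R): R=YYRG U=WGGG F=OOOY D=BBYR B=RRWB
Query 1: F[0] = O
Query 2: R[1] = Y
Query 3: L[0] = B
Query 4: D[3] = R

Answer: O Y B R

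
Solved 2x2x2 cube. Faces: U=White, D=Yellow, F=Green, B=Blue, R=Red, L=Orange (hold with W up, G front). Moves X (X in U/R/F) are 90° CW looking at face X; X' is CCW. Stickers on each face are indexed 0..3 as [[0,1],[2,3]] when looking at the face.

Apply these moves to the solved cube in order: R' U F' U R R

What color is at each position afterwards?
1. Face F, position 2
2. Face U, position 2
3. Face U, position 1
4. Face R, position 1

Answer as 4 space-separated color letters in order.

Answer: R R O Y

Derivation:
After move 1 (R'): R=RRRR U=WBWB F=GWGW D=YGYG B=YBYB
After move 2 (U): U=WWBB F=RRGW R=YBRR B=OOYB L=GWOO
After move 3 (F'): F=RWRG U=WWYR R=GBYR D=WOYG L=GBOB
After move 4 (U): U=YWRW F=GBRG R=OOYR B=GBYB L=RWOB
After move 5 (R): R=YORO U=YBRG F=GORG D=WYYG B=WBWB
After move 6 (R): R=RYOO U=YORG F=GYRG D=WWYW B=GBBB
Query 1: F[2] = R
Query 2: U[2] = R
Query 3: U[1] = O
Query 4: R[1] = Y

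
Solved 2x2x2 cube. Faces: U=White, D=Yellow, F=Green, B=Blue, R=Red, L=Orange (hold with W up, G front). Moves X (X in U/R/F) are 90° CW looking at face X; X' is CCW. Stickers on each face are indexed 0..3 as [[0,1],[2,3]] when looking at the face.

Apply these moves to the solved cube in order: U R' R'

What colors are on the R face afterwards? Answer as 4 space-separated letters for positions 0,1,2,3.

After move 1 (U): U=WWWW F=RRGG R=BBRR B=OOBB L=GGOO
After move 2 (R'): R=BRBR U=WBWO F=RWGW D=YRYG B=YOYB
After move 3 (R'): R=RRBB U=WYWY F=RBGO D=YWYW B=GORB
Query: R face = RRBB

Answer: R R B B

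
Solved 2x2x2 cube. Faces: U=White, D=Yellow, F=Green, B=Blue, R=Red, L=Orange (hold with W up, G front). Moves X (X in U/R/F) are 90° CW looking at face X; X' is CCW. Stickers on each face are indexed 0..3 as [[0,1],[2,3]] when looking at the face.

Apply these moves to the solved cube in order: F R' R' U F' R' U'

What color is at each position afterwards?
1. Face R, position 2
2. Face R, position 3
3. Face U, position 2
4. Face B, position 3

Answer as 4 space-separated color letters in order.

After move 1 (F): F=GGGG U=WWOO R=WRWR D=RRYY L=OYOY
After move 2 (R'): R=RRWW U=WBOB F=GWGO D=RGYG B=YBRB
After move 3 (R'): R=RWRW U=WROY F=GBGB D=RWYO B=GBGB
After move 4 (U): U=OWYR F=RWGB R=GBRW B=OYGB L=GBOY
After move 5 (F'): F=WBRG U=OWGR R=WBRW D=BYYO L=GROY
After move 6 (R'): R=BWWR U=OGGO F=WWRR D=BBYG B=OYYB
After move 7 (U'): U=GOOG F=GRRR R=WWWR B=BWYB L=OYOY
Query 1: R[2] = W
Query 2: R[3] = R
Query 3: U[2] = O
Query 4: B[3] = B

Answer: W R O B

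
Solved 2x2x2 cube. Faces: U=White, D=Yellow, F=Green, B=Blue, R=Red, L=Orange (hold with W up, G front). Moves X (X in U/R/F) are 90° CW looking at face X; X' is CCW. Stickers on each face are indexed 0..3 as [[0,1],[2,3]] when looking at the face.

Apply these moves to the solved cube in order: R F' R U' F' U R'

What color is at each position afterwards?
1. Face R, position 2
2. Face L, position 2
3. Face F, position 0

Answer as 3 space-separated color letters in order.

Answer: Y O W

Derivation:
After move 1 (R): R=RRRR U=WGWG F=GYGY D=YBYB B=WBWB
After move 2 (F'): F=YYGG U=WGRR R=BRYR D=OOYB L=OGOW
After move 3 (R): R=YBRR U=WYRG F=YOGB D=OWYW B=RBGB
After move 4 (U'): U=YGWR F=OGGB R=YORR B=YBGB L=RBOW
After move 5 (F'): F=GBOG U=YGYR R=WOOR D=BWYW L=RROW
After move 6 (U): U=YYRG F=WOOG R=YBOR B=RRGB L=GBOW
After move 7 (R'): R=BRYO U=YGRR F=WYOG D=BOYG B=WRWB
Query 1: R[2] = Y
Query 2: L[2] = O
Query 3: F[0] = W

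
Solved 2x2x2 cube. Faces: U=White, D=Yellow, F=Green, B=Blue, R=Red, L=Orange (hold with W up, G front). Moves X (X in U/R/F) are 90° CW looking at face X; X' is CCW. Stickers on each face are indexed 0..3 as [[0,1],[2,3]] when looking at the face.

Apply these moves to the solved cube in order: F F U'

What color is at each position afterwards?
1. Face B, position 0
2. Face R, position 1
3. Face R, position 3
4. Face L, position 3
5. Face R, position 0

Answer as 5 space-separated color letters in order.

After move 1 (F): F=GGGG U=WWOO R=WRWR D=RRYY L=OYOY
After move 2 (F): F=GGGG U=WWYY R=OROR D=WWYY L=OROR
After move 3 (U'): U=WYWY F=ORGG R=GGOR B=ORBB L=BBOR
Query 1: B[0] = O
Query 2: R[1] = G
Query 3: R[3] = R
Query 4: L[3] = R
Query 5: R[0] = G

Answer: O G R R G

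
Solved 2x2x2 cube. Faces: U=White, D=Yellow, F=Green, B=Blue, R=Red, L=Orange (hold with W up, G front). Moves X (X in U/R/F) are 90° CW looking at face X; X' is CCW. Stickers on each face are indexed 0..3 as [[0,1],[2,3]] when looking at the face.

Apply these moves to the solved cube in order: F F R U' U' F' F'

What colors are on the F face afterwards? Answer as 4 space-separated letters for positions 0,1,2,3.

After move 1 (F): F=GGGG U=WWOO R=WRWR D=RRYY L=OYOY
After move 2 (F): F=GGGG U=WWYY R=OROR D=WWYY L=OROR
After move 3 (R): R=OORR U=WGYG F=GWGY D=WBYB B=YBWB
After move 4 (U'): U=GGWY F=ORGY R=GWRR B=OOWB L=YBOR
After move 5 (U'): U=GYGW F=YBGY R=ORRR B=GWWB L=OOOR
After move 6 (F'): F=BYYG U=GYOR R=BRWR D=ORYB L=OWOG
After move 7 (F'): F=YGBY U=GYBW R=RROR D=WGYB L=OROO
Query: F face = YGBY

Answer: Y G B Y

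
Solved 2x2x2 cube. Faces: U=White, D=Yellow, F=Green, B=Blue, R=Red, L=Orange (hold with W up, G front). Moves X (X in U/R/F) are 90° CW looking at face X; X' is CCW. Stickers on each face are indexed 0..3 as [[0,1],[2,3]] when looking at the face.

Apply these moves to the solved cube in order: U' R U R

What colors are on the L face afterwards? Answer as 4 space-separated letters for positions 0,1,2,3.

After move 1 (U'): U=WWWW F=OOGG R=GGRR B=RRBB L=BBOO
After move 2 (R): R=RGRG U=WOWG F=OYGY D=YBYR B=WRWB
After move 3 (U): U=WWGO F=RGGY R=WRRG B=BBWB L=OYOO
After move 4 (R): R=RWGR U=WGGY F=RBGR D=YWYB B=OBWB
Query: L face = OYOO

Answer: O Y O O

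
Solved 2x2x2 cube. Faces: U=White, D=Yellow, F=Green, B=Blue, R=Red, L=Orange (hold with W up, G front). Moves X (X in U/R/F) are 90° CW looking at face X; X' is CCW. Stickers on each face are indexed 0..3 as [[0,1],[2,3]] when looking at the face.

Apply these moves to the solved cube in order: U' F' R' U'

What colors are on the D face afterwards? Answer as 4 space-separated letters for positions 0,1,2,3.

Answer: B G Y G

Derivation:
After move 1 (U'): U=WWWW F=OOGG R=GGRR B=RRBB L=BBOO
After move 2 (F'): F=OGOG U=WWGR R=YGYR D=BOYY L=BWOW
After move 3 (R'): R=GRYY U=WBGR F=OWOR D=BGYG B=YROB
After move 4 (U'): U=BRWG F=BWOR R=OWYY B=GROB L=YROW
Query: D face = BGYG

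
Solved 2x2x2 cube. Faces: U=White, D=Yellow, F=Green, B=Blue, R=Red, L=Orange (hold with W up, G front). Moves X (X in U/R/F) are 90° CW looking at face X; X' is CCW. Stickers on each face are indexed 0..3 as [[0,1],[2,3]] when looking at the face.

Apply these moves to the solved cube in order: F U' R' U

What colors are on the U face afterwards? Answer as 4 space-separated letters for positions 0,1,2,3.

After move 1 (F): F=GGGG U=WWOO R=WRWR D=RRYY L=OYOY
After move 2 (U'): U=WOWO F=OYGG R=GGWR B=WRBB L=BBOY
After move 3 (R'): R=GRGW U=WBWW F=OOGO D=RYYG B=YRRB
After move 4 (U): U=WWWB F=GRGO R=YRGW B=BBRB L=OOOY
Query: U face = WWWB

Answer: W W W B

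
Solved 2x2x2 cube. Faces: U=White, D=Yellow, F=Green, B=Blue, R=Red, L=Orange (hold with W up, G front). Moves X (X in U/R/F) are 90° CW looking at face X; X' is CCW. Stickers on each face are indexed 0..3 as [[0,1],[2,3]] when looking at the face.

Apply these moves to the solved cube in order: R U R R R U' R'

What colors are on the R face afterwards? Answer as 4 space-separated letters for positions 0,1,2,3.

After move 1 (R): R=RRRR U=WGWG F=GYGY D=YBYB B=WBWB
After move 2 (U): U=WWGG F=RRGY R=WBRR B=OOWB L=GYOO
After move 3 (R): R=RWRB U=WRGY F=RBGB D=YWYO B=GOWB
After move 4 (R): R=RRBW U=WBGB F=RWGO D=YWYG B=YORB
After move 5 (R): R=BRWR U=WWGO F=RWGG D=YRYY B=BOBB
After move 6 (U'): U=WOWG F=GYGG R=RWWR B=BRBB L=BOOO
After move 7 (R'): R=WRRW U=WBWB F=GOGG D=YYYG B=YRRB
Query: R face = WRRW

Answer: W R R W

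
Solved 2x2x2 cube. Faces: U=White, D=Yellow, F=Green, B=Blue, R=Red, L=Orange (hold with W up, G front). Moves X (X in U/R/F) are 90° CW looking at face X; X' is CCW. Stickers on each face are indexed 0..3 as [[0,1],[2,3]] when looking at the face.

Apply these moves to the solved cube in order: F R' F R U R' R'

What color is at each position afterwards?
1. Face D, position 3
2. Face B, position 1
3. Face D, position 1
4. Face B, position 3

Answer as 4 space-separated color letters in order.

After move 1 (F): F=GGGG U=WWOO R=WRWR D=RRYY L=OYOY
After move 2 (R'): R=RRWW U=WBOB F=GWGO D=RGYG B=YBRB
After move 3 (F): F=GGOW U=WBYY R=ORBW D=WRYG L=OROG
After move 4 (R): R=BOWR U=WGYW F=GROG D=WRYY B=YBBB
After move 5 (U): U=YWWG F=BOOG R=YBWR B=ORBB L=GROG
After move 6 (R'): R=BRYW U=YBWO F=BWOG D=WOYG B=YRRB
After move 7 (R'): R=RWBY U=YRWY F=BBOO D=WWYG B=GROB
Query 1: D[3] = G
Query 2: B[1] = R
Query 3: D[1] = W
Query 4: B[3] = B

Answer: G R W B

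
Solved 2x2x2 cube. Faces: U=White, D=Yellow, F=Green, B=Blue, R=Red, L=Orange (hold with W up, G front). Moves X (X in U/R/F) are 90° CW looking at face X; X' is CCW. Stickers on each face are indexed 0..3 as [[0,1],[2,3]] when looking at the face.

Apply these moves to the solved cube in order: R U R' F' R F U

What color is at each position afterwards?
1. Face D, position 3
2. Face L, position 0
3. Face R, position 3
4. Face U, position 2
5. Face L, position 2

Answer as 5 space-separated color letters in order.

Answer: B R R O O

Derivation:
After move 1 (R): R=RRRR U=WGWG F=GYGY D=YBYB B=WBWB
After move 2 (U): U=WWGG F=RRGY R=WBRR B=OOWB L=GYOO
After move 3 (R'): R=BRWR U=WWGO F=RWGG D=YRYY B=BOBB
After move 4 (F'): F=WGRG U=WWBW R=RRYR D=YOYY L=GOOG
After move 5 (R): R=YRRR U=WGBG F=WORY D=YBYB B=WOWB
After move 6 (F): F=RWYO U=WGGO R=BRGR D=RYYB L=GYOB
After move 7 (U): U=GWOG F=BRYO R=WOGR B=GYWB L=RWOB
Query 1: D[3] = B
Query 2: L[0] = R
Query 3: R[3] = R
Query 4: U[2] = O
Query 5: L[2] = O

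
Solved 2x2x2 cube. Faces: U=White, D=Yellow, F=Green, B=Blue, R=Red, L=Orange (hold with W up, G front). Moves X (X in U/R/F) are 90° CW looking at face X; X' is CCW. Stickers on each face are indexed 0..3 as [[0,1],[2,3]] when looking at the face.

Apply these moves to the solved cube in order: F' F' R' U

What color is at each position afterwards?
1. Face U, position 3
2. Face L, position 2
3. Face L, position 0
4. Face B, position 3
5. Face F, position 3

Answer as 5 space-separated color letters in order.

After move 1 (F'): F=GGGG U=WWRR R=YRYR D=OOYY L=OWOW
After move 2 (F'): F=GGGG U=WWYY R=OROR D=WWYY L=OROR
After move 3 (R'): R=RROO U=WBYB F=GWGY D=WGYG B=YBWB
After move 4 (U): U=YWBB F=RRGY R=YBOO B=ORWB L=GWOR
Query 1: U[3] = B
Query 2: L[2] = O
Query 3: L[0] = G
Query 4: B[3] = B
Query 5: F[3] = Y

Answer: B O G B Y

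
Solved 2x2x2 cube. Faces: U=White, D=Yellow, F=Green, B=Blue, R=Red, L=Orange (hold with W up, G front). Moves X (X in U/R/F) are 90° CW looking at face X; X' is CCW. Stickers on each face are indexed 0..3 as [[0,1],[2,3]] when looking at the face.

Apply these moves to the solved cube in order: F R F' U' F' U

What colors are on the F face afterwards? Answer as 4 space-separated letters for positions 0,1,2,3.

Answer: Y Y O G

Derivation:
After move 1 (F): F=GGGG U=WWOO R=WRWR D=RRYY L=OYOY
After move 2 (R): R=WWRR U=WGOG F=GRGY D=RBYB B=OBWB
After move 3 (F'): F=RYGG U=WGWR R=BWRR D=YYYB L=OGOO
After move 4 (U'): U=GRWW F=OGGG R=RYRR B=BWWB L=OBOO
After move 5 (F'): F=GGOG U=GRRR R=YYYR D=BOYB L=OWOW
After move 6 (U): U=RGRR F=YYOG R=BWYR B=OWWB L=GGOW
Query: F face = YYOG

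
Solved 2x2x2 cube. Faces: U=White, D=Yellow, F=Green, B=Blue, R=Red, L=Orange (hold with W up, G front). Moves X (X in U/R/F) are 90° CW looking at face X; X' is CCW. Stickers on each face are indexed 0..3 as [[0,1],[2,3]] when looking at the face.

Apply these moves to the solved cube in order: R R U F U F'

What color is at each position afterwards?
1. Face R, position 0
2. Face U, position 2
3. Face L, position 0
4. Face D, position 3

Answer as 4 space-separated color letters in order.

After move 1 (R): R=RRRR U=WGWG F=GYGY D=YBYB B=WBWB
After move 2 (R): R=RRRR U=WYWY F=GBGB D=YWYW B=GBGB
After move 3 (U): U=WWYY F=RRGB R=GBRR B=OOGB L=GBOO
After move 4 (F): F=GRBR U=WWOB R=YBYR D=RGYW L=GYOW
After move 5 (U): U=OWBW F=YBBR R=OOYR B=GYGB L=GROW
After move 6 (F'): F=BRYB U=OWOY R=GORR D=RWYW L=GWOB
Query 1: R[0] = G
Query 2: U[2] = O
Query 3: L[0] = G
Query 4: D[3] = W

Answer: G O G W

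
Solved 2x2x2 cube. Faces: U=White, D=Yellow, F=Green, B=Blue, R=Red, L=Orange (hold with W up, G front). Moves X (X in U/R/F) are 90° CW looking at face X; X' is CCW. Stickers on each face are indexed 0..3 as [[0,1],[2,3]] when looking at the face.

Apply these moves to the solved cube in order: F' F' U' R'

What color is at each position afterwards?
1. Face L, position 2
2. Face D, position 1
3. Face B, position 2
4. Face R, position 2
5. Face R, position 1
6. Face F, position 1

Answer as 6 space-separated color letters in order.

After move 1 (F'): F=GGGG U=WWRR R=YRYR D=OOYY L=OWOW
After move 2 (F'): F=GGGG U=WWYY R=OROR D=WWYY L=OROR
After move 3 (U'): U=WYWY F=ORGG R=GGOR B=ORBB L=BBOR
After move 4 (R'): R=GRGO U=WBWO F=OYGY D=WRYG B=YRWB
Query 1: L[2] = O
Query 2: D[1] = R
Query 3: B[2] = W
Query 4: R[2] = G
Query 5: R[1] = R
Query 6: F[1] = Y

Answer: O R W G R Y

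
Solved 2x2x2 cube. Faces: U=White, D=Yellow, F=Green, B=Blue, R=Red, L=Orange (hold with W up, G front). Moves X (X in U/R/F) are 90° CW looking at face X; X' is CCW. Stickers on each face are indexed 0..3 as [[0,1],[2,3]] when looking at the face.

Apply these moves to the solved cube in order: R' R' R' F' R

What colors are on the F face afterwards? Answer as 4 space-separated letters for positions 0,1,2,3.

After move 1 (R'): R=RRRR U=WBWB F=GWGW D=YGYG B=YBYB
After move 2 (R'): R=RRRR U=WYWY F=GBGB D=YWYW B=GBGB
After move 3 (R'): R=RRRR U=WGWG F=GYGY D=YBYB B=WBWB
After move 4 (F'): F=YYGG U=WGRR R=BRYR D=OOYB L=OGOW
After move 5 (R): R=YBRR U=WYRG F=YOGB D=OWYW B=RBGB
Query: F face = YOGB

Answer: Y O G B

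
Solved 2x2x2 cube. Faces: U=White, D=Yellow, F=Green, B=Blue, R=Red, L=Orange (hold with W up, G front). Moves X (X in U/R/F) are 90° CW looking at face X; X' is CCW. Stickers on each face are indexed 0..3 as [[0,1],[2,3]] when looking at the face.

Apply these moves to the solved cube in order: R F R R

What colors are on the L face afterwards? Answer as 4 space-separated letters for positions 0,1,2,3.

After move 1 (R): R=RRRR U=WGWG F=GYGY D=YBYB B=WBWB
After move 2 (F): F=GGYY U=WGOO R=WRGR D=RRYB L=OYOB
After move 3 (R): R=GWRR U=WGOY F=GRYB D=RWYW B=OBGB
After move 4 (R): R=RGRW U=WROB F=GWYW D=RGYO B=YBGB
Query: L face = OYOB

Answer: O Y O B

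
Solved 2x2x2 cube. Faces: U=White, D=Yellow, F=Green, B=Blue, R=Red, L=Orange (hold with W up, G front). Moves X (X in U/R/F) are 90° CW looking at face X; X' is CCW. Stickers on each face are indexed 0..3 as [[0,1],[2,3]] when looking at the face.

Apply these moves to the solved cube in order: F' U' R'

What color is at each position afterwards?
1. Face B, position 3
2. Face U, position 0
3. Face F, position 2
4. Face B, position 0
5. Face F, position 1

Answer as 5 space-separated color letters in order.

Answer: B W G Y R

Derivation:
After move 1 (F'): F=GGGG U=WWRR R=YRYR D=OOYY L=OWOW
After move 2 (U'): U=WRWR F=OWGG R=GGYR B=YRBB L=BBOW
After move 3 (R'): R=GRGY U=WBWY F=ORGR D=OWYG B=YROB
Query 1: B[3] = B
Query 2: U[0] = W
Query 3: F[2] = G
Query 4: B[0] = Y
Query 5: F[1] = R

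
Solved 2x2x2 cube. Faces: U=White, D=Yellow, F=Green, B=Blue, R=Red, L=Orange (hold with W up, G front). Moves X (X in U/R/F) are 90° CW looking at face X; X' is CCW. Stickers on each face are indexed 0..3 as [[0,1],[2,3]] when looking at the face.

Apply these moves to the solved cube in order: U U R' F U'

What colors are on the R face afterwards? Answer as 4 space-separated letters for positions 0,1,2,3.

After move 1 (U): U=WWWW F=RRGG R=BBRR B=OOBB L=GGOO
After move 2 (U): U=WWWW F=BBGG R=OORR B=GGBB L=RROO
After move 3 (R'): R=OROR U=WBWG F=BWGW D=YBYG B=YGYB
After move 4 (F): F=GBWW U=WBOR R=WRGR D=OOYG L=RYOB
After move 5 (U'): U=BRWO F=RYWW R=GBGR B=WRYB L=YGOB
Query: R face = GBGR

Answer: G B G R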